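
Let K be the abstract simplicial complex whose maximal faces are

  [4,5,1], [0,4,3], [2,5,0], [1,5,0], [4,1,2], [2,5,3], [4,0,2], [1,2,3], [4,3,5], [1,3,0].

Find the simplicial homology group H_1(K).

We work with the vertex ordering 0 < 1 < 2 < 3 < 4 < 5. The simplices of K, each written with vertices in increasing order, are:

  0-simplices (6): [0], [1], [2], [3], [4], [5]
  1-simplices (15): [0,1], [0,2], [0,3], [0,4], [0,5], [1,2], [1,3], [1,4], [1,5], [2,3], [2,4], [2,5], [3,4], [3,5], [4,5]
  2-simplices (10): [0,1,3], [0,1,5], [0,2,4], [0,2,5], [0,3,4], [1,2,3], [1,2,4], [1,4,5], [2,3,5], [3,4,5]

so the chain groups are C_0 ≅ Z^6, C_1 ≅ Z^15, C_2 ≅ Z^10.

The boundary map ∂_1: C_1 → C_0 sends each edge [p,q] (with p < q) to q − p. For instance
  ∂[2,4] = [4] − [2].
As a 6×15 matrix over Z this has rank 5, with invariant factors (1,1,1,1,1).

The boundary map ∂_2: C_2 → C_1 acts by ∂[p,q,r] = [q,r] − [p,r] + [p,q]. For instance
  ∂[1,2,3] = [2,3] − [1,3] + [1,2],
  ∂[0,2,5] = [2,5] − [0,5] + [0,2].
The resulting 15×10 matrix has rank 10, and its Smith normal form has invariant factors (1,1,1,1,1,1,1,1,1,2).

Reading off H_k = ker ∂_k / im ∂_{k+1}:

  H_1: rank ker ∂_1 − rank ∂_2 = (15 − 5) − 10 = 0, and ∂_2 has invariant factor 2 > 1, so H_1 ≅ Z/2Z.

(K is a triangulation of the real projective plane RP^2.)

H_1 ≅ Z/2Z.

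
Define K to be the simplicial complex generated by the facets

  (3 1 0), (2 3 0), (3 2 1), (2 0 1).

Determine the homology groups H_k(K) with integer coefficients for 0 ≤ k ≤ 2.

H_0 = Z,  H_1 = 0,  H_2 = Z.

Fix the vertex order 0 < 1 < 2 < 3 and write every simplex with vertices in increasing order. Then dim K = 2 and the simplices of K are:

  0-simplices (4): [0], [1], [2], [3]
  1-simplices (6): [0,1], [0,2], [0,3], [1,2], [1,3], [2,3]
  2-simplices (4): [0,1,2], [0,1,3], [0,2,3], [1,2,3]

giving chain groups C_0 ≅ Z^4, C_1 ≅ Z^6, C_2 ≅ Z^4.

∂_1: C_1 → C_0 maps an edge to its endpoints' difference, ∂[p,q] = q − p. For instance
  ∂[2,3] = [3] − [2].
As a 4×6 matrix over Z this has rank 3, with invariant factors (1,1,1).

Boundary ∂_2: C_2 → C_1 acts by ∂[p,q,r] = [q,r] − [p,r] + [p,q]. For instance
  ∂[1,2,3] = [2,3] − [1,3] + [1,2],
  ∂[0,1,2] = [1,2] − [0,2] + [0,1].
This gives a 6×4 integer matrix of rank 3; reducing to Smith normal form yields diagonal entries (1,1,1).

From H_k ≅ ker(∂_k) / im(∂_{k+1}) we obtain:

  H_0: rank C_0 − rank ∂_1 = 4 − 3 = 1, and the invariant factors of ∂_1 are all 1, so H_0 ≅ Z.
  H_1: rank ker ∂_1 − rank ∂_2 = (6 − 3) − 3 = 0, and the invariant factors of ∂_2 are all 1, so H_1 ≅ 0.
  H_2: rank ker ∂_2 − rank ∂_3 = (4 − 3) − 0 = 1, and there is no ∂_3, so H_2 ≅ Z.

As a check, the Euler characteristic is 4 − 6 + 4 = 2, which agrees with 1 − 0 + 1 = 2.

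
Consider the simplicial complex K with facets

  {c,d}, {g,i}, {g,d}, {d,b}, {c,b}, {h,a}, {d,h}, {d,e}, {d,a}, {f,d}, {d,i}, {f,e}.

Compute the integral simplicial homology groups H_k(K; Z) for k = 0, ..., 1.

H_0 = Z,  H_1 = Z^4.

Order the vertices as a < b < c < d < e < f < g < h < i. Listing each simplex with vertices in this order, K has dimension 1 with simplices:

  0-simplices (9): a, b, c, d, e, f, g, h, i
  1-simplices (12): ad, ah, bc, bd, cd, de, df, dg, dh, di, ef, gi

Hence C_0 ≅ Z^9, C_1 ≅ Z^12.

∂_1: C_1 → C_0 sends each edge [p,q] (with p < q) to q − p. For instance
  ∂ad = d − a.
This gives a 9×12 integer matrix of rank 8; reducing to Smith normal form yields diagonal entries (1,1,1,1,1,1,1,1).

Now H_k = ker ∂_k / im ∂_{k+1}, so:

  H_0: rank C_0 − rank ∂_1 = 9 − 8 = 1, and the invariant factors of ∂_1 are all 1, so H_0 = Z.
  H_1: rank ker ∂_1 − rank ∂_2 = (12 − 8) − 0 = 4, and there is no ∂_2, so H_1 = Z^4.

As a check, the Euler characteristic is 9 − 12 = -3, which agrees with 1 − 4 = -3.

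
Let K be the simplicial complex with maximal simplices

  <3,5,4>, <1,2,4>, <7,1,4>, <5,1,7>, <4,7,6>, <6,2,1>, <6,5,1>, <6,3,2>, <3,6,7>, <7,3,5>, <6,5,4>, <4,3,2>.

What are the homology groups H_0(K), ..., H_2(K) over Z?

H_0 ≅ Z,  H_1 ≅ Z/2,  H_2 = 0.

Order the vertices as 1 < 2 < 3 < 4 < 5 < 6 < 7. Listing each simplex with vertices in this order, K has dimension 2 with simplices:

  0-simplices (7): [1], [2], [3], [4], [5], [6], [7]
  1-simplices (18): [1,2], [1,4], [1,5], [1,6], [1,7], [2,3], [2,4], [2,6], [3,4], [3,5], [3,6], [3,7], [4,5], [4,6], [4,7], [5,6], [5,7], [6,7]
  2-simplices (12): [1,2,4], [1,2,6], [1,4,7], [1,5,6], [1,5,7], [2,3,4], [2,3,6], [3,4,5], [3,5,7], [3,6,7], [4,5,6], [4,6,7]

giving chain groups C_0 ≅ Z^7, C_1 ≅ Z^18, C_2 ≅ Z^12.

∂_1: C_1 → C_0 maps an edge to its endpoints' difference, ∂[p,q] = q − p. For instance
  ∂[4,5] = [5] − [4].
The 7×18 boundary matrix has rank 6 and Smith normal form diag(1,1,1,1,1,1).

The boundary map ∂_2: C_2 → C_1 sends each 2-simplex [p,q,r] to [q,r] − [p,r] + [p,q]. For instance
  ∂[1,5,6] = [5,6] − [1,6] + [1,5],
  ∂[2,3,4] = [3,4] − [2,4] + [2,3].
As a 18×12 matrix over Z this has rank 12, with invariant factors (1,1,1,1,1,1,1,1,1,1,1,2).

Now H_k = ker ∂_k / im ∂_{k+1}, so:

  H_0: rank C_0 − rank ∂_1 = 7 − 6 = 1, and the invariant factors of ∂_1 are all 1, so H_0 ≅ Z.
  H_1: rank ker ∂_1 − rank ∂_2 = (18 − 6) − 12 = 0, and ∂_2 has invariant factor 2 > 1, so H_1 ≅ Z/2.
  H_2: rank ker ∂_2 − rank ∂_3 = (12 − 12) − 0 = 0, and there is no ∂_3, so H_2 ≅ 0.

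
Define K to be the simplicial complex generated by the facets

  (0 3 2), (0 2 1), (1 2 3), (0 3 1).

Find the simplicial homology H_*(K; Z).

We work with the vertex ordering 0 < 1 < 2 < 3. The simplices of K, each written with vertices in increasing order, are:

  0-simplices (4): [0], [1], [2], [3]
  1-simplices (6): [0,1], [0,2], [0,3], [1,2], [1,3], [2,3]
  2-simplices (4): [0,1,2], [0,1,3], [0,2,3], [1,2,3]

giving chain groups C_0 ≅ Z^4, C_1 ≅ Z^6, C_2 ≅ Z^4.

The boundary map ∂_1: C_1 → C_0 maps an edge to its endpoints' difference, ∂[p,q] = q − p.
This gives a 4×6 integer matrix of rank 3; reducing to Smith normal form yields diagonal entries (1,1,1).

Boundary ∂_2: C_2 → C_1 acts by ∂[p,q,r] = [q,r] − [p,r] + [p,q]. For instance
  ∂[0,1,2] = [1,2] − [0,2] + [0,1],
  ∂[0,2,3] = [2,3] − [0,3] + [0,2].
The 6×4 boundary matrix has rank 3 and Smith normal form diag(1,1,1).

From H_k ≅ ker(∂_k) / im(∂_{k+1}) we obtain:

  H_0: rank C_0 − rank ∂_1 = 4 − 3 = 1, and the invariant factors of ∂_1 are all 1, so H_0 = Z.
  H_1: rank ker ∂_1 − rank ∂_2 = (6 − 3) − 3 = 0, and the invariant factors of ∂_2 are all 1, so H_1 = 0.
  H_2: rank ker ∂_2 − rank ∂_3 = (4 − 3) − 0 = 1, and there is no ∂_3, so H_2 = Z.

(K is a triangulation of the 2-sphere S^2.)

H_0 ≅ Z,  H_1 = 0,  H_2 ≅ Z.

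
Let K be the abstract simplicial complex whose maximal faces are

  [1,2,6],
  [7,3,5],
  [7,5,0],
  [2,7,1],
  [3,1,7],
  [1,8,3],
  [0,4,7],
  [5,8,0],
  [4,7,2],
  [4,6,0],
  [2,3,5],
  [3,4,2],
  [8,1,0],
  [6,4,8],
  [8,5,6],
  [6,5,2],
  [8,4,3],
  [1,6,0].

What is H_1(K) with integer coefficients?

K has 9 vertices, 27 edges, 18 triangles.
rank ∂_1 = 8, rank ∂_2 = 18 ⇒ b_1 = 27 − 8 − 18 = 1; ∂_2 has invariant factor(s) [2] giving torsion. So H_1 = Z × Z/2.

H_1 = Z × Z/2.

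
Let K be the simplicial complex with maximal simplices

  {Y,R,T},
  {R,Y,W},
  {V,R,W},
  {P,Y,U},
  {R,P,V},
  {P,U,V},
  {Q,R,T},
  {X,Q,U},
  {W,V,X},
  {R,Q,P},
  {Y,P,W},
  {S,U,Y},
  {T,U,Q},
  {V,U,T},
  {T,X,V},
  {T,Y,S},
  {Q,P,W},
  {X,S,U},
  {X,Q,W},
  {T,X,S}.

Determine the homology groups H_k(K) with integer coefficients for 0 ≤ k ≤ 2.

H_0 ≅ Z,  H_1 ≅ Z ⊕ Z/2Z,  H_2 = 0.

Order the vertices as P < Q < R < S < T < U < V < W < X < Y. Listing each simplex with vertices in this order, K has dimension 2 with simplices:

  0-simplices (10): P, Q, R, S, T, U, V, W, X, Y
  1-simplices (30): PQ, PR, PU, PV, PW, PY, QR, QT, QU, QW, QX, RT, RV, RW, RY, ST, SU, SX, SY, TU, TV, TX, TY, UV, UX, UY, VW, VX, WX, WY
  2-simplices (20): PQR, PQW, PRV, PUV, PUY, PWY, QRT, QTU, QUX, QWX, RTY, RVW, RWY, STX, STY, SUX, SUY, TUV, TVX, VWX

so the chain groups are C_0 ≅ Z^10, C_1 ≅ Z^30, C_2 ≅ Z^20.

∂_1: C_1 → C_0 sends each edge [p,q] (with p < q) to q − p. For instance
  ∂TY = Y − T.
The resulting 10×30 matrix has rank 9, and its Smith normal form has invariant factors (1,1,1,1,1,1,1,1,1).

The boundary map ∂_2: C_2 → C_1 acts by ∂[p,q,r] = [q,r] − [p,r] + [p,q]. For instance
  ∂SUY = UY − SY + SU,
  ∂QUX = UX − QX + QU.
This gives a 30×20 integer matrix of rank 20; reducing to Smith normal form yields diagonal entries (1,1,1,1,1,1,1,1,1,1,1,1,1,1,1,1,1,1,1,2).

Now H_k = ker ∂_k / im ∂_{k+1}, so:

  H_0: rank C_0 − rank ∂_1 = 10 − 9 = 1, and the invariant factors of ∂_1 are all 1, so H_0 = Z.
  H_1: rank ker ∂_1 − rank ∂_2 = (30 − 9) − 20 = 1, and ∂_2 has invariant factor 2 > 1, so H_1 = Z ⊕ Z/2Z.
  H_2: rank ker ∂_2 − rank ∂_3 = (20 − 20) − 0 = 0, and there is no ∂_3, so H_2 = 0.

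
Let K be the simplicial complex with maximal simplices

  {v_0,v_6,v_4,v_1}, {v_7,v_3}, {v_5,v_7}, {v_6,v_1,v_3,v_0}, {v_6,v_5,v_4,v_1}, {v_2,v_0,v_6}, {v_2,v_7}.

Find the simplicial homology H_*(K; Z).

Order the vertices as v_0 < v_1 < v_2 < v_3 < v_4 < v_5 < v_6 < v_7. Listing each simplex with vertices in this order, K has dimension 3 with simplices:

  0-simplices (8): [v_0], [v_1], [v_2], [v_3], [v_4], [v_5], [v_6], [v_7]
  1-simplices (17): (17 of them)
  2-simplices (11): (11 of them)
  3-simplices (3): [v_0,v_1,v_3,v_6], [v_0,v_1,v_4,v_6], [v_1,v_4,v_5,v_6]

giving chain groups C_0 ≅ Z^8, C_1 ≅ Z^17, C_2 ≅ Z^11, C_3 ≅ Z^3.

∂_1: C_1 → C_0 sends each edge [p,q] (with p < q) to q − p. For instance
  ∂[v_0,v_3] = [v_3] − [v_0].
The 8×17 boundary matrix has rank 7 and Smith normal form diag(1,1,1,1,1,1,1).

The boundary map ∂_2: C_2 → C_1 acts by ∂[p,q,r] = [q,r] − [p,r] + [p,q]. For instance
  ∂[v_1,v_4,v_5] = [v_4,v_5] − [v_1,v_5] + [v_1,v_4],
  ∂[v_0,v_1,v_4] = [v_1,v_4] − [v_0,v_4] + [v_0,v_1].
As a 17×11 matrix over Z this has rank 8, with invariant factors (1,1,1,1,1,1,1,1).

Boundary ∂_3: C_3 → C_2 sends each 3-simplex σ to the alternating sum Σ_i (−1)^i (σ with its i-th vertex removed). For instance
  ∂[v_1,v_4,v_5,v_6] = [v_4,v_5,v_6] − [v_1,v_5,v_6] + [v_1,v_4,v_6] − [v_1,v_4,v_5],
  ∂[v_0,v_1,v_4,v_6] = [v_1,v_4,v_6] − [v_0,v_4,v_6] + [v_0,v_1,v_6] − [v_0,v_1,v_4].
As a 11×3 matrix over Z this has rank 3, with invariant factors (1,1,1).

Computing H_k = (kernel of ∂_k) / (image of ∂_{k+1}):

  H_0: rank C_0 − rank ∂_1 = 8 − 7 = 1, and the invariant factors of ∂_1 are all 1, so H_0 ≅ Z.
  H_1: rank ker ∂_1 − rank ∂_2 = (17 − 7) − 8 = 2, and the invariant factors of ∂_2 are all 1, so H_1 ≅ Z^2.
  H_2: rank ker ∂_2 − rank ∂_3 = (11 − 8) − 3 = 0, and the invariant factors of ∂_3 are all 1, so H_2 ≅ 0.
  H_3: rank ker ∂_3 − rank ∂_4 = (3 − 3) − 0 = 0, and there is no ∂_4, so H_3 ≅ 0.

As a check, the Euler characteristic is 8 − 17 + 11 − 3 = -1, which agrees with 1 − 2 + 0 − 0 = -1.

H_0 = Z,  H_1 = Z^2,  H_2 = 0,  H_3 = 0.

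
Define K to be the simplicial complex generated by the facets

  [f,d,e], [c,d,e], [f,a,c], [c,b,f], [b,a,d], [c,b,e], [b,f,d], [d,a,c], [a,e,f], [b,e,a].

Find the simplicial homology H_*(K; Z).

Order the vertices as a < b < c < d < e < f. Listing each simplex with vertices in this order, K has dimension 2 with simplices:

  0-simplices (6): a, b, c, d, e, f
  1-simplices (15): ab, ac, ad, ae, af, bc, bd, be, bf, cd, ce, cf, de, df, ef
  2-simplices (10): abd, abe, acd, acf, aef, bce, bcf, bdf, cde, def

Hence C_0 ≅ Z^6, C_1 ≅ Z^15, C_2 ≅ Z^10.

∂_1: C_1 → C_0 sends each edge [p,q] (with p < q) to q − p.
The 6×15 boundary matrix has rank 5 and Smith normal form diag(1,1,1,1,1).

∂_2: C_2 → C_1 sends each 2-simplex [p,q,r] to [q,r] − [p,r] + [p,q]. For instance
  ∂bdf = df − bf + bd,
  ∂cde = de − ce + cd.
The 15×10 boundary matrix has rank 10 and Smith normal form diag(1,1,1,1,1,1,1,1,1,2).

From H_k ≅ ker(∂_k) / im(∂_{k+1}) we obtain:

  H_0: rank C_0 − rank ∂_1 = 6 − 5 = 1, and the invariant factors of ∂_1 are all 1, so H_0 ≅ Z.
  H_1: rank ker ∂_1 − rank ∂_2 = (15 − 5) − 10 = 0, and ∂_2 has invariant factor 2 > 1, so H_1 ≅ Z/2.
  H_2: rank ker ∂_2 − rank ∂_3 = (10 − 10) − 0 = 0, and there is no ∂_3, so H_2 ≅ 0.

As a check, the Euler characteristic is 6 − 15 + 10 = 1, which agrees with 1 − 0 + 0 = 1.

H_0 = Z,  H_1 = Z/2,  H_2 = 0.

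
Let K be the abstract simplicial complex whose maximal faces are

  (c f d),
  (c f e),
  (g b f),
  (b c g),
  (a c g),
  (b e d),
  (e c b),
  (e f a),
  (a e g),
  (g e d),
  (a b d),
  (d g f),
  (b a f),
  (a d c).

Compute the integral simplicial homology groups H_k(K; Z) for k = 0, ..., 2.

H_0 = Z,  H_1 = Z^2,  H_2 = Z.

Take the total order a < b < c < d < e < f < g on the vertex set. Then K (dimension 2) consists of the simplices:

  0-simplices (7): a, b, c, d, e, f, g
  1-simplices (21): ab, ac, ad, ae, af, ag, bc, bd, be, bf, bg, cd, ce, cf, cg, de, df, dg, ef, eg, fg
  2-simplices (14): abd, abf, acd, acg, aef, aeg, bce, bcg, bde, bfg, cdf, cef, deg, dfg

so the chain groups are C_0 ≅ Z^7, C_1 ≅ Z^21, C_2 ≅ Z^14.

∂_1: C_1 → C_0 sends each edge [p,q] (with p < q) to q − p.
The 7×21 boundary matrix has rank 6 and Smith normal form diag(1,1,1,1,1,1).

The boundary map ∂_2: C_2 → C_1 maps a triangle to the signed sum of its edges. For instance
  ∂deg = eg − dg + de,
  ∂acg = cg − ag + ac.
The 21×14 boundary matrix has rank 13 and Smith normal form diag(1,1,1,1,1,1,1,1,1,1,1,1,1).

Reading off H_k = ker ∂_k / im ∂_{k+1}:

  H_0: rank C_0 − rank ∂_1 = 7 − 6 = 1, and the invariant factors of ∂_1 are all 1, so H_0 = Z.
  H_1: rank ker ∂_1 − rank ∂_2 = (21 − 6) − 13 = 2, and the invariant factors of ∂_2 are all 1, so H_1 = Z^2.
  H_2: rank ker ∂_2 − rank ∂_3 = (14 − 13) − 0 = 1, and there is no ∂_3, so H_2 = Z.

(K is a triangulation of the torus T^2.)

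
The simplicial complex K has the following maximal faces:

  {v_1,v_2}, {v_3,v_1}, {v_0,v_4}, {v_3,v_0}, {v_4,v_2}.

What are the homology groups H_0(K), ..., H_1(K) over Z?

Take the total order v_0 < v_1 < v_2 < v_3 < v_4 on the vertex set. Then K (dimension 1) consists of the simplices:

  0-simplices (5): [v_0], [v_1], [v_2], [v_3], [v_4]
  1-simplices (5): [v_0,v_3], [v_0,v_4], [v_1,v_2], [v_1,v_3], [v_2,v_4]

giving chain groups C_0 ≅ Z^5, C_1 ≅ Z^5.

∂_1: C_1 → C_0 sends each edge [p,q] (with p < q) to q − p. For instance
  ∂[v_0,v_3] = [v_3] − [v_0].
The resulting 5×5 matrix has rank 4, and its Smith normal form has invariant factors (1,1,1,1).

Computing H_k = (kernel of ∂_k) / (image of ∂_{k+1}):

  H_0: rank C_0 − rank ∂_1 = 5 − 4 = 1, and the invariant factors of ∂_1 are all 1, so H_0 = Z.
  H_1: rank ker ∂_1 − rank ∂_2 = (5 − 4) − 0 = 1, and there is no ∂_2, so H_1 = Z.

As a check, the Euler characteristic is 5 − 5 = 0, which agrees with 1 − 1 = 0.
(K is a triangulation of the circle S^1.)

H_0 ≅ Z,  H_1 ≅ Z.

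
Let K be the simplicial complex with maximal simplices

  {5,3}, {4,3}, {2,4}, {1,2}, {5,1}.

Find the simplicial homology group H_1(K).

Order the vertices as 1 < 2 < 3 < 4 < 5. Listing each simplex with vertices in this order, K has dimension 1 with simplices:

  0-simplices (5): [1], [2], [3], [4], [5]
  1-simplices (5): [1,2], [1,5], [2,4], [3,4], [3,5]

giving chain groups C_0 ≅ Z^5, C_1 ≅ Z^5.

∂_1: C_1 → C_0 is given by ∂[p,q] = [q] − [p].
The resulting 5×5 matrix has rank 4, and its Smith normal form has invariant factors (1,1,1,1).

From H_k ≅ ker(∂_k) / im(∂_{k+1}) we obtain:

  H_1: rank ker ∂_1 − rank ∂_2 = (5 − 4) − 0 = 1, and there is no ∂_2, so H_1 = Z.

H_1 = Z.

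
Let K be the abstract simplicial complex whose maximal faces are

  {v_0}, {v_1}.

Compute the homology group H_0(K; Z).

H_0 = Z^2.

Fix the vertex order v_0 < v_1 and write every simplex with vertices in increasing order. Then dim K = 0 and the simplices of K are:

  0-simplices (2): [v_0], [v_1]

so the chain groups are C_0 ≅ Z^2.

Now H_k = ker ∂_k / im ∂_{k+1}, so:

  H_0: rank C_0 − rank ∂_1 = 2 − 0 = 2, and there is no ∂_1, so H_0 = Z^2.

(K is a triangulation of a set of 2 points.)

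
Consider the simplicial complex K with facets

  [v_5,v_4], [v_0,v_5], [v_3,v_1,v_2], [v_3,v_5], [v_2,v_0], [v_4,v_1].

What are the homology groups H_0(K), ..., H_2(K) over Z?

H_0 ≅ Z,  H_1 ≅ Z^2,  H_2 = 0.

Order the vertices as v_0 < v_1 < v_2 < v_3 < v_4 < v_5. Listing each simplex with vertices in this order, K has dimension 2 with simplices:

  0-simplices (6): [v_0], [v_1], [v_2], [v_3], [v_4], [v_5]
  1-simplices (8): [v_0,v_2], [v_0,v_5], [v_1,v_2], [v_1,v_3], [v_1,v_4], [v_2,v_3], [v_3,v_5], [v_4,v_5]
  2-simplices (1): [v_1,v_2,v_3]

so the chain groups are C_0 ≅ Z^6, C_1 ≅ Z^8, C_2 ≅ Z^1.

The boundary map ∂_1: C_1 → C_0 is given by ∂[p,q] = [q] − [p]. For instance
  ∂[v_4,v_5] = [v_5] − [v_4].
The resulting 6×8 matrix has rank 5, and its Smith normal form has invariant factors (1,1,1,1,1).

∂_2: C_2 → C_1 maps a triangle to the signed sum of its edges. For instance
  ∂[v_1,v_2,v_3] = [v_2,v_3] − [v_1,v_3] + [v_1,v_2].
The 8×1 boundary matrix has rank 1 and Smith normal form diag(1).

Now H_k = ker ∂_k / im ∂_{k+1}, so:

  H_0: rank C_0 − rank ∂_1 = 6 − 5 = 1, and the invariant factors of ∂_1 are all 1, so H_0 = Z.
  H_1: rank ker ∂_1 − rank ∂_2 = (8 − 5) − 1 = 2, and the invariant factors of ∂_2 are all 1, so H_1 = Z^2.
  H_2: rank ker ∂_2 − rank ∂_3 = (1 − 1) − 0 = 0, and there is no ∂_3, so H_2 = 0.

As a check, the Euler characteristic is 6 − 8 + 1 = -1, which agrees with 1 − 2 + 0 = -1.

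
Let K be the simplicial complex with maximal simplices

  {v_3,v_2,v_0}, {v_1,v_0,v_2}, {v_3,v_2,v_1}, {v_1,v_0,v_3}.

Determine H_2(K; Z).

H_2 = Z.

K has 4 vertices, 6 edges, 4 triangles.
rank ∂_2 = 3, rank ∂_3 = 0 ⇒ b_2 = 4 − 3 − 0 = 1. So H_2 ≅ Z.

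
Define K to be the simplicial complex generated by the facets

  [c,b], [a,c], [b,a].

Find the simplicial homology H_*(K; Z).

Order the vertices as a < b < c. Listing each simplex with vertices in this order, K has dimension 1 with simplices:

  0-simplices (3): a, b, c
  1-simplices (3): ab, ac, bc

so the chain groups are C_0 ≅ Z^3, C_1 ≅ Z^3.

Boundary ∂_1: C_1 → C_0 maps an edge to its endpoints' difference, ∂[p,q] = q − p.
As a 3×3 matrix over Z this has rank 2, with invariant factors (1,1).

From H_k ≅ ker(∂_k) / im(∂_{k+1}) we obtain:

  H_0: rank C_0 − rank ∂_1 = 3 − 2 = 1, and the invariant factors of ∂_1 are all 1, so H_0 = Z.
  H_1: rank ker ∂_1 − rank ∂_2 = (3 − 2) − 0 = 1, and there is no ∂_2, so H_1 = Z.

(K is a triangulation of the circle S^1.)

H_0 = Z,  H_1 = Z.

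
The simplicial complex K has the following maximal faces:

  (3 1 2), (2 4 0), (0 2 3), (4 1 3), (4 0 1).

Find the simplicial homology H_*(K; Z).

We work with the vertex ordering 0 < 1 < 2 < 3 < 4. The simplices of K, each written with vertices in increasing order, are:

  0-simplices (5): [0], [1], [2], [3], [4]
  1-simplices (10): [0,1], [0,2], [0,3], [0,4], [1,2], [1,3], [1,4], [2,3], [2,4], [3,4]
  2-simplices (5): [0,1,4], [0,2,3], [0,2,4], [1,2,3], [1,3,4]

so the chain groups are C_0 ≅ Z^5, C_1 ≅ Z^10, C_2 ≅ Z^5.

Boundary ∂_1: C_1 → C_0 maps an edge to its endpoints' difference, ∂[p,q] = q − p. For instance
  ∂[0,2] = [2] − [0].
As a 5×10 matrix over Z this has rank 4, with invariant factors (1,1,1,1).

Boundary ∂_2: C_2 → C_1 sends each 2-simplex [p,q,r] to [q,r] − [p,r] + [p,q]. For instance
  ∂[0,2,4] = [2,4] − [0,4] + [0,2],
  ∂[1,2,3] = [2,3] − [1,3] + [1,2].
This gives a 10×5 integer matrix of rank 5; reducing to Smith normal form yields diagonal entries (1,1,1,1,1).

Computing H_k = (kernel of ∂_k) / (image of ∂_{k+1}):

  H_0: rank C_0 − rank ∂_1 = 5 − 4 = 1, and the invariant factors of ∂_1 are all 1, so H_0 = Z.
  H_1: rank ker ∂_1 − rank ∂_2 = (10 − 4) − 5 = 1, and the invariant factors of ∂_2 are all 1, so H_1 = Z.
  H_2: rank ker ∂_2 − rank ∂_3 = (5 − 5) − 0 = 0, and there is no ∂_3, so H_2 = 0.

As a check, the Euler characteristic is 5 − 10 + 5 = 0, which agrees with 1 − 1 + 0 = 0.

H_0 = Z,  H_1 = Z,  H_2 = 0.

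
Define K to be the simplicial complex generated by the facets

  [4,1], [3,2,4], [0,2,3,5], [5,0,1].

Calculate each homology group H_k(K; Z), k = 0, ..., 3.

We work with the vertex ordering 0 < 1 < 2 < 3 < 4 < 5. The simplices of K, each written with vertices in increasing order, are:

  0-simplices (6): [0], [1], [2], [3], [4], [5]
  1-simplices (11): [0,1], [0,2], [0,3], [0,5], [1,4], [1,5], [2,3], [2,4], [2,5], [3,4], [3,5]
  2-simplices (6): [0,1,5], [0,2,3], [0,2,5], [0,3,5], [2,3,4], [2,3,5]
  3-simplices (1): [0,2,3,5]

so the chain groups are C_0 ≅ Z^6, C_1 ≅ Z^11, C_2 ≅ Z^6, C_3 ≅ Z^1.

The boundary map ∂_1: C_1 → C_0 is given by ∂[p,q] = [q] − [p]. For instance
  ∂[0,2] = [2] − [0].
As a 6×11 matrix over Z this has rank 5, with invariant factors (1,1,1,1,1).

∂_2: C_2 → C_1 maps a triangle to the signed sum of its edges. For instance
  ∂[0,2,3] = [2,3] − [0,3] + [0,2],
  ∂[0,3,5] = [3,5] − [0,5] + [0,3].
This gives a 11×6 integer matrix of rank 5; reducing to Smith normal form yields diagonal entries (1,1,1,1,1).

Boundary ∂_3: C_3 → C_2 sends each 3-simplex σ to the alternating sum Σ_i (−1)^i (σ with its i-th vertex removed). For instance
  ∂[0,2,3,5] = [2,3,5] − [0,3,5] + [0,2,5] − [0,2,3].
The 6×1 boundary matrix has rank 1 and Smith normal form diag(1).

Now H_k = ker ∂_k / im ∂_{k+1}, so:

  H_0: rank C_0 − rank ∂_1 = 6 − 5 = 1, and the invariant factors of ∂_1 are all 1, so H_0 = Z.
  H_1: rank ker ∂_1 − rank ∂_2 = (11 − 5) − 5 = 1, and the invariant factors of ∂_2 are all 1, so H_1 = Z.
  H_2: rank ker ∂_2 − rank ∂_3 = (6 − 5) − 1 = 0, and the invariant factors of ∂_3 are all 1, so H_2 = 0.
  H_3: rank ker ∂_3 − rank ∂_4 = (1 − 1) − 0 = 0, and there is no ∂_4, so H_3 = 0.

H_0 = Z,  H_1 = Z,  H_2 = 0,  H_3 = 0.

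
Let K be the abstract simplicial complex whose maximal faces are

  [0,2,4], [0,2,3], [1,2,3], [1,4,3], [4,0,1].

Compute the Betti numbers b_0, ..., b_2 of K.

b_0 = 1, b_1 = 1, b_2 = 0.

We work with the vertex ordering 0 < 1 < 2 < 3 < 4. The simplices of K, each written with vertices in increasing order, are:

  0-simplices (5): [0], [1], [2], [3], [4]
  1-simplices (10): [0,1], [0,2], [0,3], [0,4], [1,2], [1,3], [1,4], [2,3], [2,4], [3,4]
  2-simplices (5): [0,1,4], [0,2,3], [0,2,4], [1,2,3], [1,3,4]

so the chain groups are C_0 ≅ Z^5, C_1 ≅ Z^10, C_2 ≅ Z^5.

∂_1: C_1 → C_0 maps an edge to its endpoints' difference, ∂[p,q] = q − p. For instance
  ∂[1,3] = [3] − [1].
This gives a 5×10 integer matrix of rank 4; reducing to Smith normal form yields diagonal entries (1,1,1,1).

∂_2: C_2 → C_1 acts by ∂[p,q,r] = [q,r] − [p,r] + [p,q]. For instance
  ∂[1,2,3] = [2,3] − [1,3] + [1,2],
  ∂[0,1,4] = [1,4] − [0,4] + [0,1].
This gives a 10×5 integer matrix of rank 5; reducing to Smith normal form yields diagonal entries (1,1,1,1,1).

Reading off H_k = ker ∂_k / im ∂_{k+1}:

  H_0: rank C_0 − rank ∂_1 = 5 − 4 = 1, and the invariant factors of ∂_1 are all 1, so H_0 = Z.
  H_1: rank ker ∂_1 − rank ∂_2 = (10 − 4) − 5 = 1, and the invariant factors of ∂_2 are all 1, so H_1 = Z.
  H_2: rank ker ∂_2 − rank ∂_3 = (5 − 5) − 0 = 0, and there is no ∂_3, so H_2 = 0.

Hence the Betti numbers are b_0 = 1, b_1 = 1, b_2 = 0.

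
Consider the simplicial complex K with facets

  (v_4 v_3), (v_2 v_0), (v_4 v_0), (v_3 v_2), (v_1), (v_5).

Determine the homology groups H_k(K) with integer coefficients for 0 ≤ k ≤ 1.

H_0 = Z^3,  H_1 = Z.

Take the total order v_0 < v_1 < v_2 < v_3 < v_4 < v_5 on the vertex set. Then K (dimension 1) consists of the simplices:

  0-simplices (6): [v_0], [v_1], [v_2], [v_3], [v_4], [v_5]
  1-simplices (4): [v_0,v_2], [v_0,v_4], [v_2,v_3], [v_3,v_4]

Hence C_0 ≅ Z^6, C_1 ≅ Z^4.

The boundary map ∂_1: C_1 → C_0 maps an edge to its endpoints' difference, ∂[p,q] = q − p. For instance
  ∂[v_0,v_4] = [v_4] − [v_0].
As a 6×4 matrix over Z this has rank 3, with invariant factors (1,1,1).

Computing H_k = (kernel of ∂_k) / (image of ∂_{k+1}):

  H_0: rank C_0 − rank ∂_1 = 6 − 3 = 3, and the invariant factors of ∂_1 are all 1, so H_0 = Z^3.
  H_1: rank ker ∂_1 − rank ∂_2 = (4 − 3) − 0 = 1, and there is no ∂_2, so H_1 = Z.

As a check, the Euler characteristic is 6 − 4 = 2, which agrees with 3 − 1 = 2.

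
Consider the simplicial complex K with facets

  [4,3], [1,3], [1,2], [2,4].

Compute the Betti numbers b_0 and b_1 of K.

K has 4 vertices, 4 edges.
rank ∂_0 = 0, rank ∂_1 = 3 ⇒ b_0 = 4 − 0 − 3 = 1; all invariant factors of ∂_1 are 1 so no torsion. So H_0 ≅ Z.
rank ∂_1 = 3, rank ∂_2 = 0 ⇒ b_1 = 4 − 3 − 0 = 1. So H_1 ≅ Z.

b_0 = 1, b_1 = 1.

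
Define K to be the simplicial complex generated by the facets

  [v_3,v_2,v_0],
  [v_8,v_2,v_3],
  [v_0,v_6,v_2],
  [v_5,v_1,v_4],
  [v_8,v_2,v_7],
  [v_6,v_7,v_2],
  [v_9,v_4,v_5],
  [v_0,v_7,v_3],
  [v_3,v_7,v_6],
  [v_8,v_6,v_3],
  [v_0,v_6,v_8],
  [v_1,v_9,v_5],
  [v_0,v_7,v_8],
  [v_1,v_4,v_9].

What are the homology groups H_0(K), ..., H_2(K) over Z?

H_0 ≅ Z^2,  H_1 ≅ Z/2,  H_2 ≅ Z.

Fix the vertex order v_0 < v_1 < v_2 < v_3 < v_4 < v_5 < v_6 < v_7 < v_8 < v_9 and write every simplex with vertices in increasing order. Then dim K = 2 and the simplices of K are:

  0-simplices (10): [v_0], [v_1], [v_2], [v_3], [v_4], [v_5], [v_6], [v_7], [v_8], [v_9]
  1-simplices (21): (21 of them)
  2-simplices (14): (14 of them)

giving chain groups C_0 ≅ Z^10, C_1 ≅ Z^21, C_2 ≅ Z^14.

The boundary map ∂_1: C_1 → C_0 is given by ∂[p,q] = [q] − [p]. For instance
  ∂[v_3,v_6] = [v_6] − [v_3].
This gives a 10×21 integer matrix of rank 8; reducing to Smith normal form yields diagonal entries (1,1,1,1,1,1,1,1).

∂_2: C_2 → C_1 maps a triangle to the signed sum of its edges. For instance
  ∂[v_3,v_6,v_7] = [v_6,v_7] − [v_3,v_7] + [v_3,v_6],
  ∂[v_0,v_6,v_8] = [v_6,v_8] − [v_0,v_8] + [v_0,v_6].
As a 21×14 matrix over Z this has rank 13, with invariant factors (1,1,1,1,1,1,1,1,1,1,1,1,2).

Reading off H_k = ker ∂_k / im ∂_{k+1}:

  H_0: rank C_0 − rank ∂_1 = 10 − 8 = 2, and the invariant factors of ∂_1 are all 1, so H_0 = Z^2.
  H_1: rank ker ∂_1 − rank ∂_2 = (21 − 8) − 13 = 0, and ∂_2 has invariant factor 2 > 1, so H_1 = Z/2.
  H_2: rank ker ∂_2 − rank ∂_3 = (14 − 13) − 0 = 1, and there is no ∂_3, so H_2 = Z.

As a check, the Euler characteristic is 10 − 21 + 14 = 3, which agrees with 2 − 0 + 1 = 3.
(K is a triangulation of the disjoint union of the 2-sphere S^2 and the real projective plane RP^2.)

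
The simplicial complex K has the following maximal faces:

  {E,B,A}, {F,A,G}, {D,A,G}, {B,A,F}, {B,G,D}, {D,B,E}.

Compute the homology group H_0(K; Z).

Take the total order A < B < D < E < F < G on the vertex set. Then K (dimension 2) consists of the simplices:

  0-simplices (6): A, B, D, E, F, G
  1-simplices (12): AB, AD, AE, AF, AG, BD, BE, BF, BG, DE, DG, FG
  2-simplices (6): ABE, ABF, ADG, AFG, BDE, BDG

so the chain groups are C_0 ≅ Z^6, C_1 ≅ Z^12, C_2 ≅ Z^6.

Boundary ∂_1: C_1 → C_0 sends each edge [p,q] (with p < q) to q − p. For instance
  ∂AD = D − A.
This gives a 6×12 integer matrix of rank 5; reducing to Smith normal form yields diagonal entries (1,1,1,1,1).

∂_2: C_2 → C_1 acts by ∂[p,q,r] = [q,r] − [p,r] + [p,q]. For instance
  ∂ADG = DG − AG + AD,
  ∂ABE = BE − AE + AB.
As a 12×6 matrix over Z this has rank 6, with invariant factors (1,1,1,1,1,1).

Reading off H_k = ker ∂_k / im ∂_{k+1}:

  H_0: rank C_0 − rank ∂_1 = 6 − 5 = 1, and the invariant factors of ∂_1 are all 1, so H_0 ≅ Z.

H_0 ≅ Z.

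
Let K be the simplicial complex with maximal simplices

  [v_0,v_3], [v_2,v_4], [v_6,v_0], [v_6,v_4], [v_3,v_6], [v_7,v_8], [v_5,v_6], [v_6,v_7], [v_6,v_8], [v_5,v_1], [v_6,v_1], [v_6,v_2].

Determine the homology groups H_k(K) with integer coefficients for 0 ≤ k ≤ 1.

K has 9 vertices, 12 edges.
rank ∂_0 = 0, rank ∂_1 = 8 ⇒ b_0 = 9 − 0 − 8 = 1; all invariant factors of ∂_1 are 1 so no torsion. So H_0 = Z.
rank ∂_1 = 8, rank ∂_2 = 0 ⇒ b_1 = 12 − 8 − 0 = 4. So H_1 = Z^4.

H_0 ≅ Z,  H_1 ≅ Z^4.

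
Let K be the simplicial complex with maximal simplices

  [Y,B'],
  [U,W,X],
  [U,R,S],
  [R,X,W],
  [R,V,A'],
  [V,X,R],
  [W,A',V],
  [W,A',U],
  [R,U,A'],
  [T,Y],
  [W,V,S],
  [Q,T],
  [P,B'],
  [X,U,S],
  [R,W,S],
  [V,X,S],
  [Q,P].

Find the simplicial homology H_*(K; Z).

Fix the vertex order P < Q < R < S < T < U < V < W < X < Y < A' < B' and write every simplex with vertices in increasing order. Then dim K = 2 and the simplices of K are:

  0-simplices (12): [P], [Q], [R], [S], [T], [U], [V], [W], [X], [Y], [A'], [B']
  1-simplices (23): (23 of them)
  2-simplices (12): [R,S,U], [R,S,W], [R,U,A'], [R,V,X], [R,V,A'], [R,W,X], [S,U,X], [S,V,W], [S,V,X], [U,W,X], [U,W,A'], [V,W,A']

so the chain groups are C_0 ≅ Z^12, C_1 ≅ Z^23, C_2 ≅ Z^12.

The boundary map ∂_1: C_1 → C_0 sends each edge [p,q] (with p < q) to q − p. For instance
  ∂[Y,B'] = [B'] − [Y].
The 12×23 boundary matrix has rank 10 and Smith normal form diag(1,1,1,1,1,1,1,1,1,1).

The boundary map ∂_2: C_2 → C_1 maps a triangle to the signed sum of its edges. For instance
  ∂[R,W,X] = [W,X] − [R,X] + [R,W],
  ∂[R,V,A'] = [V,A'] − [R,A'] + [R,V].
As a 23×12 matrix over Z this has rank 12, with invariant factors (1,1,1,1,1,1,1,1,1,1,1,2).

From H_k ≅ ker(∂_k) / im(∂_{k+1}) we obtain:

  H_0: rank C_0 − rank ∂_1 = 12 − 10 = 2, and the invariant factors of ∂_1 are all 1, so H_0 = Z^2.
  H_1: rank ker ∂_1 − rank ∂_2 = (23 − 10) − 12 = 1, and ∂_2 has invariant factor 2 > 1, so H_1 = Z ⊕ Z/2Z.
  H_2: rank ker ∂_2 − rank ∂_3 = (12 − 12) − 0 = 0, and there is no ∂_3, so H_2 = 0.

As a check, the Euler characteristic is 12 − 23 + 12 = 1, which agrees with 2 − 1 + 0 = 1.

H_0 = Z^2,  H_1 = Z ⊕ Z/2Z,  H_2 = 0.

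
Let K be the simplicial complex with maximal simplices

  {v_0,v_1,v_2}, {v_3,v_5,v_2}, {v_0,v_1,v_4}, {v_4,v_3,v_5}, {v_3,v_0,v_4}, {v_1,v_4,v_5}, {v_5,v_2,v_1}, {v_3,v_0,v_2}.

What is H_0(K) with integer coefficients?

Order the vertices as v_0 < v_1 < v_2 < v_3 < v_4 < v_5. Listing each simplex with vertices in this order, K has dimension 2 with simplices:

  0-simplices (6): [v_0], [v_1], [v_2], [v_3], [v_4], [v_5]
  1-simplices (12): [v_0,v_1], [v_0,v_2], [v_0,v_3], [v_0,v_4], [v_1,v_2], [v_1,v_4], [v_1,v_5], [v_2,v_3], [v_2,v_5], [v_3,v_4], [v_3,v_5], [v_4,v_5]
  2-simplices (8): [v_0,v_1,v_2], [v_0,v_1,v_4], [v_0,v_2,v_3], [v_0,v_3,v_4], [v_1,v_2,v_5], [v_1,v_4,v_5], [v_2,v_3,v_5], [v_3,v_4,v_5]

giving chain groups C_0 ≅ Z^6, C_1 ≅ Z^12, C_2 ≅ Z^8.

The boundary map ∂_1: C_1 → C_0 sends each edge [p,q] (with p < q) to q − p.
This gives a 6×12 integer matrix of rank 5; reducing to Smith normal form yields diagonal entries (1,1,1,1,1).

The boundary map ∂_2: C_2 → C_1 acts by ∂[p,q,r] = [q,r] − [p,r] + [p,q]. For instance
  ∂[v_1,v_2,v_5] = [v_2,v_5] − [v_1,v_5] + [v_1,v_2],
  ∂[v_1,v_4,v_5] = [v_4,v_5] − [v_1,v_5] + [v_1,v_4].
The 12×8 boundary matrix has rank 7 and Smith normal form diag(1,1,1,1,1,1,1).

Computing H_k = (kernel of ∂_k) / (image of ∂_{k+1}):

  H_0: rank C_0 − rank ∂_1 = 6 − 5 = 1, and the invariant factors of ∂_1 are all 1, so H_0 = Z.

(K is a triangulation of the 2-sphere S^2.)

H_0 ≅ Z.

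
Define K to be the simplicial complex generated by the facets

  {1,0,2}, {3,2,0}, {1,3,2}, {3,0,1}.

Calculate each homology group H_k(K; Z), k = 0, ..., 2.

H_0 ≅ Z,  H_1 = 0,  H_2 ≅ Z.

Order the vertices as 0 < 1 < 2 < 3. Listing each simplex with vertices in this order, K has dimension 2 with simplices:

  0-simplices (4): [0], [1], [2], [3]
  1-simplices (6): [0,1], [0,2], [0,3], [1,2], [1,3], [2,3]
  2-simplices (4): [0,1,2], [0,1,3], [0,2,3], [1,2,3]

giving chain groups C_0 ≅ Z^4, C_1 ≅ Z^6, C_2 ≅ Z^4.

∂_1: C_1 → C_0 maps an edge to its endpoints' difference, ∂[p,q] = q − p. For instance
  ∂[1,2] = [2] − [1].
The 4×6 boundary matrix has rank 3 and Smith normal form diag(1,1,1).

∂_2: C_2 → C_1 sends each 2-simplex [p,q,r] to [q,r] − [p,r] + [p,q]. For instance
  ∂[0,1,3] = [1,3] − [0,3] + [0,1],
  ∂[0,1,2] = [1,2] − [0,2] + [0,1].
As a 6×4 matrix over Z this has rank 3, with invariant factors (1,1,1).

Reading off H_k = ker ∂_k / im ∂_{k+1}:

  H_0: rank C_0 − rank ∂_1 = 4 − 3 = 1, and the invariant factors of ∂_1 are all 1, so H_0 = Z.
  H_1: rank ker ∂_1 − rank ∂_2 = (6 − 3) − 3 = 0, and the invariant factors of ∂_2 are all 1, so H_1 = 0.
  H_2: rank ker ∂_2 − rank ∂_3 = (4 − 3) − 0 = 1, and there is no ∂_3, so H_2 = Z.

As a check, the Euler characteristic is 4 − 6 + 4 = 2, which agrees with 1 − 0 + 1 = 2.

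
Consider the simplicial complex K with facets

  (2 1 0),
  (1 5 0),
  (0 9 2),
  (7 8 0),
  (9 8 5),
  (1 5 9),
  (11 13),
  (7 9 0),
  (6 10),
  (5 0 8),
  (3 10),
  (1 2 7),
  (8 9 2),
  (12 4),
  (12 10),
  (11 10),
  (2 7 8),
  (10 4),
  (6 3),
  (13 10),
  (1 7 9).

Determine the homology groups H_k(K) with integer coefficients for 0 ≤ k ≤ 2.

H_0 ≅ Z^2,  H_1 ≅ Z^3 × Z/2,  H_2 = 0.

K has 14 vertices, 27 edges, 12 triangles.
rank ∂_0 = 0, rank ∂_1 = 12 ⇒ b_0 = 14 − 0 − 12 = 2; all invariant factors of ∂_1 are 1 so no torsion. So H_0 ≅ Z^2.
rank ∂_1 = 12, rank ∂_2 = 12 ⇒ b_1 = 27 − 12 − 12 = 3; ∂_2 has invariant factor(s) [2] giving torsion. So H_1 ≅ Z^3 × Z/2.
rank ∂_2 = 12, rank ∂_3 = 0 ⇒ b_2 = 12 − 12 − 0 = 0. So H_2 ≅ 0.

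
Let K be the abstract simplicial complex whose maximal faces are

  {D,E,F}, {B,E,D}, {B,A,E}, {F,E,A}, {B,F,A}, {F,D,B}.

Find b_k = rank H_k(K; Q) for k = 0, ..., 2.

Take the total order A < B < D < E < F on the vertex set. Then K (dimension 2) consists of the simplices:

  0-simplices (5): A, B, D, E, F
  1-simplices (9): AB, AE, AF, BD, BE, BF, DE, DF, EF
  2-simplices (6): ABE, ABF, AEF, BDE, BDF, DEF

giving chain groups C_0 ≅ Z^5, C_1 ≅ Z^9, C_2 ≅ Z^6.

Boundary ∂_1: C_1 → C_0 is given by ∂[p,q] = [q] − [p]. For instance
  ∂DE = E − D.
The 5×9 boundary matrix has rank 4 and Smith normal form diag(1,1,1,1).

∂_2: C_2 → C_1 acts by ∂[p,q,r] = [q,r] − [p,r] + [p,q]. For instance
  ∂DEF = EF − DF + DE,
  ∂ABF = BF − AF + AB.
The resulting 9×6 matrix has rank 5, and its Smith normal form has invariant factors (1,1,1,1,1).

Reading off H_k = ker ∂_k / im ∂_{k+1}:

  H_0: rank C_0 − rank ∂_1 = 5 − 4 = 1, and the invariant factors of ∂_1 are all 1, so H_0 ≅ Z.
  H_1: rank ker ∂_1 − rank ∂_2 = (9 − 4) − 5 = 0, and the invariant factors of ∂_2 are all 1, so H_1 ≅ 0.
  H_2: rank ker ∂_2 − rank ∂_3 = (6 − 5) − 0 = 1, and there is no ∂_3, so H_2 ≅ Z.

As a check, the Euler characteristic is 5 − 9 + 6 = 2, which agrees with 1 − 0 + 1 = 2.

Hence the Betti numbers are b_0 = 1, b_1 = 0, b_2 = 1.

b_0 = 1, b_1 = 0, b_2 = 1.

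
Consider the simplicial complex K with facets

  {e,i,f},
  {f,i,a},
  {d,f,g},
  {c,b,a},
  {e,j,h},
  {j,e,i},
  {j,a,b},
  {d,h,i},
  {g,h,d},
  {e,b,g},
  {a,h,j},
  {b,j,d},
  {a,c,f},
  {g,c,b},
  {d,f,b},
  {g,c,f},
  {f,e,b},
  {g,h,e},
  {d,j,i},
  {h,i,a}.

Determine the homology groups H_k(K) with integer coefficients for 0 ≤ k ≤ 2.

H_0 ≅ Z,  H_1 ≅ Z ⊕ Z/2Z,  H_2 = 0.

Fix the vertex order a < b < c < d < e < f < g < h < i < j and write every simplex with vertices in increasing order. Then dim K = 2 and the simplices of K are:

  0-simplices (10): a, b, c, d, e, f, g, h, i, j
  1-simplices (30): ab, ac, af, ah, ai, aj, bc, bd, be, bf, bg, bj, cf, cg, df, dg, dh, di, dj, ef, eg, eh, ei, ej, fg, fi, gh, hi, hj, ij
  2-simplices (20): abc, abj, acf, afi, ahi, ahj, bcg, bdf, bdj, bef, beg, cfg, dfg, dgh, dhi, dij, efi, egh, ehj, eij

so the chain groups are C_0 ≅ Z^10, C_1 ≅ Z^30, C_2 ≅ Z^20.

The boundary map ∂_1: C_1 → C_0 sends each edge [p,q] (with p < q) to q − p. For instance
  ∂dj = j − d.
As a 10×30 matrix over Z this has rank 9, with invariant factors (1,1,1,1,1,1,1,1,1).

∂_2: C_2 → C_1 sends each 2-simplex [p,q,r] to [q,r] − [p,r] + [p,q]. For instance
  ∂dij = ij − dj + di,
  ∂dgh = gh − dh + dg.
The resulting 30×20 matrix has rank 20, and its Smith normal form has invariant factors (1,1,1,1,1,1,1,1,1,1,1,1,1,1,1,1,1,1,1,2).

From H_k ≅ ker(∂_k) / im(∂_{k+1}) we obtain:

  H_0: rank C_0 − rank ∂_1 = 10 − 9 = 1, and the invariant factors of ∂_1 are all 1, so H_0 = Z.
  H_1: rank ker ∂_1 − rank ∂_2 = (30 − 9) − 20 = 1, and ∂_2 has invariant factor 2 > 1, so H_1 = Z ⊕ Z/2Z.
  H_2: rank ker ∂_2 − rank ∂_3 = (20 − 20) − 0 = 0, and there is no ∂_3, so H_2 = 0.

(K is a triangulation of the Klein bottle.)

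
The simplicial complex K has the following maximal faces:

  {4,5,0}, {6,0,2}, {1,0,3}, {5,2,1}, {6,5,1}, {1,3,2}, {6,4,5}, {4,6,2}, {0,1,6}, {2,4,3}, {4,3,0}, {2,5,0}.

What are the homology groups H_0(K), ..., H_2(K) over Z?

H_0 ≅ Z,  H_1 ≅ Z/2Z,  H_2 = 0.

Take the total order 0 < 1 < 2 < 3 < 4 < 5 < 6 on the vertex set. Then K (dimension 2) consists of the simplices:

  0-simplices (7): [0], [1], [2], [3], [4], [5], [6]
  1-simplices (18): [0,1], [0,2], [0,3], [0,4], [0,5], [0,6], [1,2], [1,3], [1,5], [1,6], [2,3], [2,4], [2,5], [2,6], [3,4], [4,5], [4,6], [5,6]
  2-simplices (12): [0,1,3], [0,1,6], [0,2,5], [0,2,6], [0,3,4], [0,4,5], [1,2,3], [1,2,5], [1,5,6], [2,3,4], [2,4,6], [4,5,6]

giving chain groups C_0 ≅ Z^7, C_1 ≅ Z^18, C_2 ≅ Z^12.

The boundary map ∂_1: C_1 → C_0 sends each edge [p,q] (with p < q) to q − p.
This gives a 7×18 integer matrix of rank 6; reducing to Smith normal form yields diagonal entries (1,1,1,1,1,1).

The boundary map ∂_2: C_2 → C_1 sends each 2-simplex [p,q,r] to [q,r] − [p,r] + [p,q]. For instance
  ∂[1,5,6] = [5,6] − [1,6] + [1,5],
  ∂[0,3,4] = [3,4] − [0,4] + [0,3].
As a 18×12 matrix over Z this has rank 12, with invariant factors (1,1,1,1,1,1,1,1,1,1,1,2).

Computing H_k = (kernel of ∂_k) / (image of ∂_{k+1}):

  H_0: rank C_0 − rank ∂_1 = 7 − 6 = 1, and the invariant factors of ∂_1 are all 1, so H_0 = Z.
  H_1: rank ker ∂_1 − rank ∂_2 = (18 − 6) − 12 = 0, and ∂_2 has invariant factor 2 > 1, so H_1 = Z/2Z.
  H_2: rank ker ∂_2 − rank ∂_3 = (12 − 12) − 0 = 0, and there is no ∂_3, so H_2 = 0.

As a check, the Euler characteristic is 7 − 18 + 12 = 1, which agrees with 1 − 0 + 0 = 1.
(K is a triangulation of the real projective plane RP^2.)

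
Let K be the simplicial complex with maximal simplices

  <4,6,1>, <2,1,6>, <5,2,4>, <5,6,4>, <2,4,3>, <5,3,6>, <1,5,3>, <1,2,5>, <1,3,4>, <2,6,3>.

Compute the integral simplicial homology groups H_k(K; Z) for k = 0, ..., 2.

We work with the vertex ordering 1 < 2 < 3 < 4 < 5 < 6. The simplices of K, each written with vertices in increasing order, are:

  0-simplices (6): [1], [2], [3], [4], [5], [6]
  1-simplices (15): [1,2], [1,3], [1,4], [1,5], [1,6], [2,3], [2,4], [2,5], [2,6], [3,4], [3,5], [3,6], [4,5], [4,6], [5,6]
  2-simplices (10): [1,2,5], [1,2,6], [1,3,4], [1,3,5], [1,4,6], [2,3,4], [2,3,6], [2,4,5], [3,5,6], [4,5,6]

so the chain groups are C_0 ≅ Z^6, C_1 ≅ Z^15, C_2 ≅ Z^10.

Boundary ∂_1: C_1 → C_0 is given by ∂[p,q] = [q] − [p]. For instance
  ∂[1,6] = [6] − [1].
The resulting 6×15 matrix has rank 5, and its Smith normal form has invariant factors (1,1,1,1,1).

∂_2: C_2 → C_1 acts by ∂[p,q,r] = [q,r] − [p,r] + [p,q]. For instance
  ∂[1,3,4] = [3,4] − [1,4] + [1,3],
  ∂[2,3,4] = [3,4] − [2,4] + [2,3].
This gives a 15×10 integer matrix of rank 10; reducing to Smith normal form yields diagonal entries (1,1,1,1,1,1,1,1,1,2).

Reading off H_k = ker ∂_k / im ∂_{k+1}:

  H_0: rank C_0 − rank ∂_1 = 6 − 5 = 1, and the invariant factors of ∂_1 are all 1, so H_0 = Z.
  H_1: rank ker ∂_1 − rank ∂_2 = (15 − 5) − 10 = 0, and ∂_2 has invariant factor 2 > 1, so H_1 = Z/2Z.
  H_2: rank ker ∂_2 − rank ∂_3 = (10 − 10) − 0 = 0, and there is no ∂_3, so H_2 = 0.

H_0 = Z,  H_1 = Z/2Z,  H_2 = 0.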